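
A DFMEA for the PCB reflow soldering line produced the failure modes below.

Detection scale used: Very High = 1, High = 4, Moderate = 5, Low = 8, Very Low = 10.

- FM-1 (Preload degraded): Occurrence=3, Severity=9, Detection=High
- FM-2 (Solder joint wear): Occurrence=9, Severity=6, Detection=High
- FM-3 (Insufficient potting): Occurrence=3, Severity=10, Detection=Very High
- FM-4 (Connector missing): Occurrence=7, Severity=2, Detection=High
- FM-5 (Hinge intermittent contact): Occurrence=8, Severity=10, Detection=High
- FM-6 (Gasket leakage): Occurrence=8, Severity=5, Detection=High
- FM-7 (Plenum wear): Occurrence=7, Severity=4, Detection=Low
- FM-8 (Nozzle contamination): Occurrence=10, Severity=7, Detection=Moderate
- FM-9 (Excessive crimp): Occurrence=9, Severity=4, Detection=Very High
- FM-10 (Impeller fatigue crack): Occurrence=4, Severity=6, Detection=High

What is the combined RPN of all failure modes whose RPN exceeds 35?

RPN = Severity × Occurrence × Detection:
  FM-1: 9 × 3 × 4 = 108
  FM-2: 6 × 9 × 4 = 216
  FM-3: 10 × 3 × 1 = 30
  FM-4: 2 × 7 × 4 = 56
  FM-5: 10 × 8 × 4 = 320
  FM-6: 5 × 8 × 4 = 160
  FM-7: 4 × 7 × 8 = 224
  FM-8: 7 × 10 × 5 = 350
  FM-9: 4 × 9 × 1 = 36
  FM-10: 6 × 4 × 4 = 96
RPN > 35: FM-1 (108), FM-2 (216), FM-4 (56), FM-5 (320), FM-6 (160), FM-7 (224), FM-8 (350), FM-9 (36), FM-10 (96).
Sum: 108 + 216 + 56 + 320 + 160 + 224 + 350 + 36 + 96 = 1566.

1566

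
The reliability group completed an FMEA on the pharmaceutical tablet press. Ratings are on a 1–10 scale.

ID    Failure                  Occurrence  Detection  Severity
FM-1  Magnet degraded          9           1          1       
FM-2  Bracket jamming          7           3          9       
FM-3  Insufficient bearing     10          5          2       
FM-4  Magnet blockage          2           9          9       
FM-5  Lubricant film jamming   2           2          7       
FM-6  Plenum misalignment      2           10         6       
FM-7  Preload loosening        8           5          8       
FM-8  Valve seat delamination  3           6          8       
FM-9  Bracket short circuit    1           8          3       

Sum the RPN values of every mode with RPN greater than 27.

RPN = Severity × Occurrence × Detection:
  FM-1: 1 × 9 × 1 = 9
  FM-2: 9 × 7 × 3 = 189
  FM-3: 2 × 10 × 5 = 100
  FM-4: 9 × 2 × 9 = 162
  FM-5: 7 × 2 × 2 = 28
  FM-6: 6 × 2 × 10 = 120
  FM-7: 8 × 8 × 5 = 320
  FM-8: 8 × 3 × 6 = 144
  FM-9: 3 × 1 × 8 = 24
RPN > 27: FM-2 (189), FM-3 (100), FM-4 (162), FM-5 (28), FM-6 (120), FM-7 (320), FM-8 (144).
Sum: 189 + 100 + 162 + 28 + 120 + 320 + 144 = 1063.

1063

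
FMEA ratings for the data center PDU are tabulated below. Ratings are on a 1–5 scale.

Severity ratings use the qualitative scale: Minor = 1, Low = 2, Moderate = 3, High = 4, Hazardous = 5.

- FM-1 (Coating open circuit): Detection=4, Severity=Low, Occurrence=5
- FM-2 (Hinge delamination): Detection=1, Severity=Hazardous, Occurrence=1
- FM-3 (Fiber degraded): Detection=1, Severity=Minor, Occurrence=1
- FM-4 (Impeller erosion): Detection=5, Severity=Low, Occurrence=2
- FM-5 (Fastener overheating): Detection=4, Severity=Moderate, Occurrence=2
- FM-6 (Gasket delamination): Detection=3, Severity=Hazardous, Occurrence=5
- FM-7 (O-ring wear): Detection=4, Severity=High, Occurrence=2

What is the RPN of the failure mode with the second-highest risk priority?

40

RPN = Severity × Occurrence × Detection:
  FM-1: 2 × 5 × 4 = 40
  FM-2: 5 × 1 × 1 = 5
  FM-3: 1 × 1 × 1 = 1
  FM-4: 2 × 2 × 5 = 20
  FM-5: 3 × 2 × 4 = 24
  FM-6: 5 × 5 × 3 = 75
  FM-7: 4 × 2 × 4 = 32
Sorted descending: 75, 40, 32, 24, 20, 5, 1.
The second-highest RPN is 40 (FM-1).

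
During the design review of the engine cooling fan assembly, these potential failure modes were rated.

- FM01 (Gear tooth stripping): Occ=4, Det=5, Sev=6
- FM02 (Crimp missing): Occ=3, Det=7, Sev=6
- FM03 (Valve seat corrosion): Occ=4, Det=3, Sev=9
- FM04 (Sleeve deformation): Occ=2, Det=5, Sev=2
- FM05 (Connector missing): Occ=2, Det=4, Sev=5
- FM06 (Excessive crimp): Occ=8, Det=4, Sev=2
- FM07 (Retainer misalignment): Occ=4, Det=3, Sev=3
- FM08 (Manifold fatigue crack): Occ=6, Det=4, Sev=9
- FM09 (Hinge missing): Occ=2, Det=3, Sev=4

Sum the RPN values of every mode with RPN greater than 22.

RPN = Severity × Occurrence × Detection:
  FM01: 6 × 4 × 5 = 120
  FM02: 6 × 3 × 7 = 126
  FM03: 9 × 4 × 3 = 108
  FM04: 2 × 2 × 5 = 20
  FM05: 5 × 2 × 4 = 40
  FM06: 2 × 8 × 4 = 64
  FM07: 3 × 4 × 3 = 36
  FM08: 9 × 6 × 4 = 216
  FM09: 4 × 2 × 3 = 24
RPN > 22: FM01 (120), FM02 (126), FM03 (108), FM05 (40), FM06 (64), FM07 (36), FM08 (216), FM09 (24).
Sum: 120 + 126 + 108 + 40 + 64 + 36 + 216 + 24 = 734.

734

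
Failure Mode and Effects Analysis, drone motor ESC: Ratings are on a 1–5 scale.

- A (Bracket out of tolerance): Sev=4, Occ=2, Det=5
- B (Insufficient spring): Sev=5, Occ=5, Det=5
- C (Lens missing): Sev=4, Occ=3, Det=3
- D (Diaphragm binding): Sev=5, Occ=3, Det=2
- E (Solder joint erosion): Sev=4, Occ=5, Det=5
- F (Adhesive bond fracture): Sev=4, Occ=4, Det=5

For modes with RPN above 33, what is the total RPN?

381

RPN = Severity × Occurrence × Detection:
  A: 4 × 2 × 5 = 40
  B: 5 × 5 × 5 = 125
  C: 4 × 3 × 3 = 36
  D: 5 × 3 × 2 = 30
  E: 4 × 5 × 5 = 100
  F: 4 × 4 × 5 = 80
RPN > 33: A (40), B (125), C (36), E (100), F (80).
Sum: 40 + 125 + 36 + 100 + 80 = 381.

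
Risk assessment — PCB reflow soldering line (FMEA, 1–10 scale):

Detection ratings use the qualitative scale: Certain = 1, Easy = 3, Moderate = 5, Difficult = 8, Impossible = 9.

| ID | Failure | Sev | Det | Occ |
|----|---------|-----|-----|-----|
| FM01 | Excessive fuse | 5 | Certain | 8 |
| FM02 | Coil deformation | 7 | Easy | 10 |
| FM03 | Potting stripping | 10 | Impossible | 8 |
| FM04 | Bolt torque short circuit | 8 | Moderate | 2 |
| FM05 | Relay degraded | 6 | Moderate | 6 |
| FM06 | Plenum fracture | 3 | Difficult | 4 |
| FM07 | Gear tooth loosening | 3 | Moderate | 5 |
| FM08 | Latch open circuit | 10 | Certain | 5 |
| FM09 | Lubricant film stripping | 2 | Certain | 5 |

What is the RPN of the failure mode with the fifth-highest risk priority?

RPN = Severity × Occurrence × Detection:
  FM01: 5 × 8 × 1 = 40
  FM02: 7 × 10 × 3 = 210
  FM03: 10 × 8 × 9 = 720
  FM04: 8 × 2 × 5 = 80
  FM05: 6 × 6 × 5 = 180
  FM06: 3 × 4 × 8 = 96
  FM07: 3 × 5 × 5 = 75
  FM08: 10 × 5 × 1 = 50
  FM09: 2 × 5 × 1 = 10
Sorted descending: 720, 210, 180, 96, 80, 75, 50, 40, 10.
The fifth-highest RPN is 80 (FM04).

80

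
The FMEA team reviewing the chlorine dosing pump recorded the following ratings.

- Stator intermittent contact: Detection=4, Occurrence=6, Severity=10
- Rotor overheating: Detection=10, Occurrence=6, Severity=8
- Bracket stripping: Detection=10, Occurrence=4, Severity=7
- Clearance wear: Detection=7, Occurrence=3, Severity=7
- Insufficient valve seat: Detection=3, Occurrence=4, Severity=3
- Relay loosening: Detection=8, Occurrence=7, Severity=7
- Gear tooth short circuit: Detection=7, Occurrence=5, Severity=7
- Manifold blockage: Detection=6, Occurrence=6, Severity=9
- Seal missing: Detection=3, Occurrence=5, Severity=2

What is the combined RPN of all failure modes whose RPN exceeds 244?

RPN = Severity × Occurrence × Detection:
  Stator intermittent contact: 10 × 6 × 4 = 240
  Rotor overheating: 8 × 6 × 10 = 480
  Bracket stripping: 7 × 4 × 10 = 280
  Clearance wear: 7 × 3 × 7 = 147
  Insufficient valve seat: 3 × 4 × 3 = 36
  Relay loosening: 7 × 7 × 8 = 392
  Gear tooth short circuit: 7 × 5 × 7 = 245
  Manifold blockage: 9 × 6 × 6 = 324
  Seal missing: 2 × 5 × 3 = 30
RPN > 244: Rotor overheating (480), Bracket stripping (280), Relay loosening (392), Gear tooth short circuit (245), Manifold blockage (324).
Sum: 480 + 280 + 392 + 245 + 324 = 1721.

1721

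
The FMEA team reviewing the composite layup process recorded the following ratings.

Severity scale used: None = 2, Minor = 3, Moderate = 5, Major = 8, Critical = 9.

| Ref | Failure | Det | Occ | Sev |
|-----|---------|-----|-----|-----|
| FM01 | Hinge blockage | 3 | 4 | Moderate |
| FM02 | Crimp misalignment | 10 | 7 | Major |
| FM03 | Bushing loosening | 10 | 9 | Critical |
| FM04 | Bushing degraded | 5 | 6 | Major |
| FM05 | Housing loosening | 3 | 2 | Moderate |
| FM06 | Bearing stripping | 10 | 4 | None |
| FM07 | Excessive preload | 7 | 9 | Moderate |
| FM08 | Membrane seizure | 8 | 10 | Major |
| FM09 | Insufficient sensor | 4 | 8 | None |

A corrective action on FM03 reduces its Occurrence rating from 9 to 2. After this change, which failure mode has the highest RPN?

FM08

RPN = Severity × Occurrence × Detection:
  FM01: 5 × 4 × 3 = 60
  FM02: 8 × 7 × 10 = 560
  FM03: 9 × 9 × 10 = 810
  FM04: 8 × 6 × 5 = 240
  FM05: 5 × 2 × 3 = 30
  FM06: 2 × 4 × 10 = 80
  FM07: 5 × 9 × 7 = 315
  FM08: 8 × 10 × 8 = 640
  FM09: 2 × 8 × 4 = 64
After action: FM03 → 9 × 2 × 10 = 180.
Revised RPNs: FM08=640, FM02=560, FM07=315, FM04=240, FM03=180, FM06=80, FM09=64, FM01=60, FM05=30.
Highest is now FM08 (640).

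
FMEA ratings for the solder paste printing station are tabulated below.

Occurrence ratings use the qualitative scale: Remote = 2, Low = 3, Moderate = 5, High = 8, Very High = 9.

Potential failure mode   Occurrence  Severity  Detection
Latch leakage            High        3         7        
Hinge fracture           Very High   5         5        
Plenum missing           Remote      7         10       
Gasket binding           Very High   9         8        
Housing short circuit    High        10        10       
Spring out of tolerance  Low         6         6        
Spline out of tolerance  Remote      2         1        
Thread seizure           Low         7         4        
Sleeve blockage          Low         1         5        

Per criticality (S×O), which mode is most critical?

Gasket binding

Criticality = Severity × Occurrence:
  Latch leakage: 3 × 8 = 24
  Hinge fracture: 5 × 9 = 45
  Plenum missing: 7 × 2 = 14
  Gasket binding: 9 × 9 = 81
  Housing short circuit: 10 × 8 = 80
  Spring out of tolerance: 6 × 3 = 18
  Spline out of tolerance: 2 × 2 = 4
  Thread seizure: 7 × 3 = 21
  Sleeve blockage: 1 × 3 = 3
Highest criticality is 81 → Gasket binding.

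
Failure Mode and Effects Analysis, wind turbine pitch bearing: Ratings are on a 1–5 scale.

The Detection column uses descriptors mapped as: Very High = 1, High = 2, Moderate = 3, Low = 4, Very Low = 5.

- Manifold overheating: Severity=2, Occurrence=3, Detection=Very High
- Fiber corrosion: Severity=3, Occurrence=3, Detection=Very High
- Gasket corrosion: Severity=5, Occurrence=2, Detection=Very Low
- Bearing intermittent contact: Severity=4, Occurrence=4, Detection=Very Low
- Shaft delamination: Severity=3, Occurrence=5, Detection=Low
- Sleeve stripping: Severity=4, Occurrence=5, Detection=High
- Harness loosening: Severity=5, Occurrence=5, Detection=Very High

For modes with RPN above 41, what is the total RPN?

RPN = Severity × Occurrence × Detection:
  Manifold overheating: 2 × 3 × 1 = 6
  Fiber corrosion: 3 × 3 × 1 = 9
  Gasket corrosion: 5 × 2 × 5 = 50
  Bearing intermittent contact: 4 × 4 × 5 = 80
  Shaft delamination: 3 × 5 × 4 = 60
  Sleeve stripping: 4 × 5 × 2 = 40
  Harness loosening: 5 × 5 × 1 = 25
RPN > 41: Gasket corrosion (50), Bearing intermittent contact (80), Shaft delamination (60).
Sum: 50 + 80 + 60 = 190.

190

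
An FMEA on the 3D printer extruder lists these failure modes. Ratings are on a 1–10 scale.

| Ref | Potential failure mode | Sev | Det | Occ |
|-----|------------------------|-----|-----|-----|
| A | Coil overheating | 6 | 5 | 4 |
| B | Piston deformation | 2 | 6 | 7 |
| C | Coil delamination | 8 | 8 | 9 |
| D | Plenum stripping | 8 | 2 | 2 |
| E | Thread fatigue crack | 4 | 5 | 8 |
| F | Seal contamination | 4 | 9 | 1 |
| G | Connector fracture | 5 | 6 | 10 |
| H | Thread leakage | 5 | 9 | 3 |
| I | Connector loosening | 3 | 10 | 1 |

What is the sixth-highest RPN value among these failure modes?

RPN = Severity × Occurrence × Detection:
  A: 6 × 4 × 5 = 120
  B: 2 × 7 × 6 = 84
  C: 8 × 9 × 8 = 576
  D: 8 × 2 × 2 = 32
  E: 4 × 8 × 5 = 160
  F: 4 × 1 × 9 = 36
  G: 5 × 10 × 6 = 300
  H: 5 × 3 × 9 = 135
  I: 3 × 1 × 10 = 30
Sorted descending: 576, 300, 160, 135, 120, 84, 36, 32, 30.
The sixth-highest RPN is 84 (B).

84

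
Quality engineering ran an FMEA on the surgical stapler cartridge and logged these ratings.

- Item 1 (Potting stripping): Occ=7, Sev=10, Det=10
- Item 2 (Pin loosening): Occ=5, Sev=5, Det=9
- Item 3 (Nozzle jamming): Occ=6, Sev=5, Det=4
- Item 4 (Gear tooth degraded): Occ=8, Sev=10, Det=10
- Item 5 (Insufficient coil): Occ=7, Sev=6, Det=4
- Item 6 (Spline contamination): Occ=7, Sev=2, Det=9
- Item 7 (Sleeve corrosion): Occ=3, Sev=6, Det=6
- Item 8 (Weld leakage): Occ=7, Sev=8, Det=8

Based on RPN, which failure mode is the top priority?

Item 4

RPN = Severity × Occurrence × Detection:
  Item 1: 10 × 7 × 10 = 700
  Item 2: 5 × 5 × 9 = 225
  Item 3: 5 × 6 × 4 = 120
  Item 4: 10 × 8 × 10 = 800
  Item 5: 6 × 7 × 4 = 168
  Item 6: 2 × 7 × 9 = 126
  Item 7: 6 × 3 × 6 = 108
  Item 8: 8 × 7 × 8 = 448
Highest RPN is 800 → Item 4.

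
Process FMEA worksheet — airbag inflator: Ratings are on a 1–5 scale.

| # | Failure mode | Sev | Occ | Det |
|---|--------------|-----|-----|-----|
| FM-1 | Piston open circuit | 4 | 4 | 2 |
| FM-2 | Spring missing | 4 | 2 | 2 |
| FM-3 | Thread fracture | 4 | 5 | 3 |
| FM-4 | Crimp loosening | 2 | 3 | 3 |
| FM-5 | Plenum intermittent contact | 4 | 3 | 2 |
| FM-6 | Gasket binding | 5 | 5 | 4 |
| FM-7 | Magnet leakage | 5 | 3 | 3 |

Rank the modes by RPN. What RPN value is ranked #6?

RPN = Severity × Occurrence × Detection:
  FM-1: 4 × 4 × 2 = 32
  FM-2: 4 × 2 × 2 = 16
  FM-3: 4 × 5 × 3 = 60
  FM-4: 2 × 3 × 3 = 18
  FM-5: 4 × 3 × 2 = 24
  FM-6: 5 × 5 × 4 = 100
  FM-7: 5 × 3 × 3 = 45
Sorted descending: 100, 60, 45, 32, 24, 18, 16.
The sixth-highest RPN is 18 (FM-4).

18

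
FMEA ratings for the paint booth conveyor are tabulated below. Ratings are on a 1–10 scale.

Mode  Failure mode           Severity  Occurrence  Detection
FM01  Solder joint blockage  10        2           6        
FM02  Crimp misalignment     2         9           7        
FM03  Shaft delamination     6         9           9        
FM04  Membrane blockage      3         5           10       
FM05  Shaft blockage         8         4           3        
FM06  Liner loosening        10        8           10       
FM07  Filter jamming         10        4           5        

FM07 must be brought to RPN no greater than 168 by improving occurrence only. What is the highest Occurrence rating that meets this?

3

FM07: S=10, O=4, D=5 → current RPN = 200.
Fixed product = 50. Need 50 × O ≤ 168, so O ≤ 168/50 = 3.36.
Maximum integer Occurrence rating = 3 (gives RPN 150; O=4 would give 200 > 168).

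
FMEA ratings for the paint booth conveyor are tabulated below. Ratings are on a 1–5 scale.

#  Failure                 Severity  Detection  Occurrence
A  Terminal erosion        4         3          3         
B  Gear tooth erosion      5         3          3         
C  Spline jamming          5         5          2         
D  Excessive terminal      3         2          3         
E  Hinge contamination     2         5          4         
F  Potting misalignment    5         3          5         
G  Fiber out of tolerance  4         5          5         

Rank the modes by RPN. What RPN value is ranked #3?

50

RPN = Severity × Occurrence × Detection:
  A: 4 × 3 × 3 = 36
  B: 5 × 3 × 3 = 45
  C: 5 × 2 × 5 = 50
  D: 3 × 3 × 2 = 18
  E: 2 × 4 × 5 = 40
  F: 5 × 5 × 3 = 75
  G: 4 × 5 × 5 = 100
Sorted descending: 100, 75, 50, 45, 40, 36, 18.
The third-highest RPN is 50 (C).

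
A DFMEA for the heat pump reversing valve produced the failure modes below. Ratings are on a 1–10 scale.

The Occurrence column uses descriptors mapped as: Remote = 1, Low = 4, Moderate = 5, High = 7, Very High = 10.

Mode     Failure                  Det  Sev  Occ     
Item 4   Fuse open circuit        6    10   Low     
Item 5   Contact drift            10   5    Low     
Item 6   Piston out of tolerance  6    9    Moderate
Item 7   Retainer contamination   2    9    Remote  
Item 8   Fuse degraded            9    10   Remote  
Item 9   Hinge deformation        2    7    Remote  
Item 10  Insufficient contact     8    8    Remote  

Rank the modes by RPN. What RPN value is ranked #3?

RPN = Severity × Occurrence × Detection:
  Item 4: 10 × 4 × 6 = 240
  Item 5: 5 × 4 × 10 = 200
  Item 6: 9 × 5 × 6 = 270
  Item 7: 9 × 1 × 2 = 18
  Item 8: 10 × 1 × 9 = 90
  Item 9: 7 × 1 × 2 = 14
  Item 10: 8 × 1 × 8 = 64
Sorted descending: 270, 240, 200, 90, 64, 18, 14.
The third-highest RPN is 200 (Item 5).

200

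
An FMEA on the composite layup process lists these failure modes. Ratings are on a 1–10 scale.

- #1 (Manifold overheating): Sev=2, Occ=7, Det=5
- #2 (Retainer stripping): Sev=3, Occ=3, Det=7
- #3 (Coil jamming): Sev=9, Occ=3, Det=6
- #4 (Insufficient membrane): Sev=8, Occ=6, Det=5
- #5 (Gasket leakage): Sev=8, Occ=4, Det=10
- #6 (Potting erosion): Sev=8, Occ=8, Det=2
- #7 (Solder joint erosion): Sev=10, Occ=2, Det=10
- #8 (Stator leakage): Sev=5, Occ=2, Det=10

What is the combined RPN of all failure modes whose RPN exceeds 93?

RPN = Severity × Occurrence × Detection:
  #1: 2 × 7 × 5 = 70
  #2: 3 × 3 × 7 = 63
  #3: 9 × 3 × 6 = 162
  #4: 8 × 6 × 5 = 240
  #5: 8 × 4 × 10 = 320
  #6: 8 × 8 × 2 = 128
  #7: 10 × 2 × 10 = 200
  #8: 5 × 2 × 10 = 100
RPN > 93: #3 (162), #4 (240), #5 (320), #6 (128), #7 (200), #8 (100).
Sum: 162 + 240 + 320 + 128 + 200 + 100 = 1150.

1150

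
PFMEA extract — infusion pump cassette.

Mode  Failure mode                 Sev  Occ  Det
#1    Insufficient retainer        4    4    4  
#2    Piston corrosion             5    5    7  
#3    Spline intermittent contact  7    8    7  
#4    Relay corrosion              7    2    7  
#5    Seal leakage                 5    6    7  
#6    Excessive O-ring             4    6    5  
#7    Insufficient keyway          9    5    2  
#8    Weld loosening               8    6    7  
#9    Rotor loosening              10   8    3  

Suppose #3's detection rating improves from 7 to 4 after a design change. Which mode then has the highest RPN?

RPN = Severity × Occurrence × Detection:
  #1: 4 × 4 × 4 = 64
  #2: 5 × 5 × 7 = 175
  #3: 7 × 8 × 7 = 392
  #4: 7 × 2 × 7 = 98
  #5: 5 × 6 × 7 = 210
  #6: 4 × 6 × 5 = 120
  #7: 9 × 5 × 2 = 90
  #8: 8 × 6 × 7 = 336
  #9: 10 × 8 × 3 = 240
After action: #3 → 7 × 8 × 4 = 224.
Revised RPNs: #8=336, #9=240, #3=224, #5=210, #2=175, #6=120, #4=98, #7=90, #1=64.
Highest is now #8 (336).

#8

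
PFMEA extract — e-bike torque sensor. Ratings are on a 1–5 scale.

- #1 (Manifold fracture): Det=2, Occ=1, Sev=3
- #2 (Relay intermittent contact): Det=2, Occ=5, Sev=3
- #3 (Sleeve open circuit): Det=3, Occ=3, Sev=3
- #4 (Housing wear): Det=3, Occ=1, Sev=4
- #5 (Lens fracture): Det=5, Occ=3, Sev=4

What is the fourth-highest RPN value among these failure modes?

RPN = Severity × Occurrence × Detection:
  #1: 3 × 1 × 2 = 6
  #2: 3 × 5 × 2 = 30
  #3: 3 × 3 × 3 = 27
  #4: 4 × 1 × 3 = 12
  #5: 4 × 3 × 5 = 60
Sorted descending: 60, 30, 27, 12, 6.
The fourth-highest RPN is 12 (#4).

12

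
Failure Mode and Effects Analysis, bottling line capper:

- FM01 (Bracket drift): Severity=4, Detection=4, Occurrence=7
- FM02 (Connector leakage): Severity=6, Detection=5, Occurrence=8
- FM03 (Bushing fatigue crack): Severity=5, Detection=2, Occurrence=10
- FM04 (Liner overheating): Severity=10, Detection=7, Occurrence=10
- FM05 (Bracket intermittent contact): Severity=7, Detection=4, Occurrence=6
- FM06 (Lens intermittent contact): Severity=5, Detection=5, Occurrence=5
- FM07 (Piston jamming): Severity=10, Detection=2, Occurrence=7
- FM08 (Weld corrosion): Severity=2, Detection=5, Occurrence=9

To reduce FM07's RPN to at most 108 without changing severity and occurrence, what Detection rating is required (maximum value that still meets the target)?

1

FM07: S=10, O=7, D=2 → current RPN = 140.
Fixed product = 70. Need 70 × D ≤ 108, so D ≤ 108/70 = 1.54.
Maximum integer Detection rating = 1 (gives RPN 70; D=2 would give 140 > 108).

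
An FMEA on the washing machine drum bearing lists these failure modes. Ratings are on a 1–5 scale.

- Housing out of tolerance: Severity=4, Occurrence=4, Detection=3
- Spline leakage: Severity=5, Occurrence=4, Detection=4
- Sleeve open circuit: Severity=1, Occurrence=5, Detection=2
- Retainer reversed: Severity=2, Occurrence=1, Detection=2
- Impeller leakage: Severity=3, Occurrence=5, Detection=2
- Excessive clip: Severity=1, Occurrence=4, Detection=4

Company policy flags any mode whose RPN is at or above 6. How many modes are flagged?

5

RPN = Severity × Occurrence × Detection:
  Housing out of tolerance: 4 × 4 × 3 = 48
  Spline leakage: 5 × 4 × 4 = 80
  Sleeve open circuit: 1 × 5 × 2 = 10
  Retainer reversed: 2 × 1 × 2 = 4
  Impeller leakage: 3 × 5 × 2 = 30
  Excessive clip: 1 × 4 × 4 = 16
Modes with RPN ≥ 6: Housing out of tolerance (48), Spline leakage (80), Sleeve open circuit (10), Impeller leakage (30), Excessive clip (16) → 5.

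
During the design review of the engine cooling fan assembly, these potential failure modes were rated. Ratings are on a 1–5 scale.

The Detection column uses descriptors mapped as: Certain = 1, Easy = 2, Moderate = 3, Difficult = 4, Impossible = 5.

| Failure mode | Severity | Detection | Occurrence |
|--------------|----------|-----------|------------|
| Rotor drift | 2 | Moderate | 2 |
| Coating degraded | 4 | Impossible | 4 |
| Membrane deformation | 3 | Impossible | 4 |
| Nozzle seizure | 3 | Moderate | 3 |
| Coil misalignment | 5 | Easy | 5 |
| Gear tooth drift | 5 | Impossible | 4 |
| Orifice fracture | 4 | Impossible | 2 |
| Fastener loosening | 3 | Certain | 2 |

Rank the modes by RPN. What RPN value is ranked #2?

80

RPN = Severity × Occurrence × Detection:
  Rotor drift: 2 × 2 × 3 = 12
  Coating degraded: 4 × 4 × 5 = 80
  Membrane deformation: 3 × 4 × 5 = 60
  Nozzle seizure: 3 × 3 × 3 = 27
  Coil misalignment: 5 × 5 × 2 = 50
  Gear tooth drift: 5 × 4 × 5 = 100
  Orifice fracture: 4 × 2 × 5 = 40
  Fastener loosening: 3 × 2 × 1 = 6
Sorted descending: 100, 80, 60, 50, 40, 27, 12, 6.
The second-highest RPN is 80 (Coating degraded).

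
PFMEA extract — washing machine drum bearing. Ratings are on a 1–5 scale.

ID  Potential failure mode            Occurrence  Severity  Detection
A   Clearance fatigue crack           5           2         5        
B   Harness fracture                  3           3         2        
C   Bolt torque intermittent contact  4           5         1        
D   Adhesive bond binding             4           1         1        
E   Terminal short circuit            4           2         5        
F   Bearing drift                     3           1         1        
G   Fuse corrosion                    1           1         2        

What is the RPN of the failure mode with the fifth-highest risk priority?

RPN = Severity × Occurrence × Detection:
  A: 2 × 5 × 5 = 50
  B: 3 × 3 × 2 = 18
  C: 5 × 4 × 1 = 20
  D: 1 × 4 × 1 = 4
  E: 2 × 4 × 5 = 40
  F: 1 × 3 × 1 = 3
  G: 1 × 1 × 2 = 2
Sorted descending: 50, 40, 20, 18, 4, 3, 2.
The fifth-highest RPN is 4 (D).

4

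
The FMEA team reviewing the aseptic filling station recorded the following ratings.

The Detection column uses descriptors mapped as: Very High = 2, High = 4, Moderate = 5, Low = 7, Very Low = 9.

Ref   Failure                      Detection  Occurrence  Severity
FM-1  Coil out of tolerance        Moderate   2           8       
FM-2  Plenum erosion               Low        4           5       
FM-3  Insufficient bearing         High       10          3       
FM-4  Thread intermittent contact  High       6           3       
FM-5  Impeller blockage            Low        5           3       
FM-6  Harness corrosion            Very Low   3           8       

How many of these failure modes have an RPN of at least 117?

3

RPN = Severity × Occurrence × Detection:
  FM-1: 8 × 2 × 5 = 80
  FM-2: 5 × 4 × 7 = 140
  FM-3: 3 × 10 × 4 = 120
  FM-4: 3 × 6 × 4 = 72
  FM-5: 3 × 5 × 7 = 105
  FM-6: 8 × 3 × 9 = 216
Modes with RPN ≥ 117: FM-2 (140), FM-3 (120), FM-6 (216) → 3.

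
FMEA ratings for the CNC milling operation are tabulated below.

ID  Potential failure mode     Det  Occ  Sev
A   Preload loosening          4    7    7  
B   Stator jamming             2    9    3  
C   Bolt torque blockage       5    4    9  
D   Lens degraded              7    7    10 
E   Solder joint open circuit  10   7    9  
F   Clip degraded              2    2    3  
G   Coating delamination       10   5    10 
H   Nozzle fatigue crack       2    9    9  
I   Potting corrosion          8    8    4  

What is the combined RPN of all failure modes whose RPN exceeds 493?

RPN = Severity × Occurrence × Detection:
  A: 7 × 7 × 4 = 196
  B: 3 × 9 × 2 = 54
  C: 9 × 4 × 5 = 180
  D: 10 × 7 × 7 = 490
  E: 9 × 7 × 10 = 630
  F: 3 × 2 × 2 = 12
  G: 10 × 5 × 10 = 500
  H: 9 × 9 × 2 = 162
  I: 4 × 8 × 8 = 256
RPN > 493: E (630), G (500).
Sum: 630 + 500 = 1130.

1130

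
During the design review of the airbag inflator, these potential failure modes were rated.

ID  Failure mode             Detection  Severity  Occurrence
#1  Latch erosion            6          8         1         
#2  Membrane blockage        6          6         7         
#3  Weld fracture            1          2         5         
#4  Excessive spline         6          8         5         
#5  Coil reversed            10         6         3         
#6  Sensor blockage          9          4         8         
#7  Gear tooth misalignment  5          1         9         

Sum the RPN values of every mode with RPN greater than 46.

1008

RPN = Severity × Occurrence × Detection:
  #1: 8 × 1 × 6 = 48
  #2: 6 × 7 × 6 = 252
  #3: 2 × 5 × 1 = 10
  #4: 8 × 5 × 6 = 240
  #5: 6 × 3 × 10 = 180
  #6: 4 × 8 × 9 = 288
  #7: 1 × 9 × 5 = 45
RPN > 46: #1 (48), #2 (252), #4 (240), #5 (180), #6 (288).
Sum: 48 + 252 + 240 + 180 + 288 = 1008.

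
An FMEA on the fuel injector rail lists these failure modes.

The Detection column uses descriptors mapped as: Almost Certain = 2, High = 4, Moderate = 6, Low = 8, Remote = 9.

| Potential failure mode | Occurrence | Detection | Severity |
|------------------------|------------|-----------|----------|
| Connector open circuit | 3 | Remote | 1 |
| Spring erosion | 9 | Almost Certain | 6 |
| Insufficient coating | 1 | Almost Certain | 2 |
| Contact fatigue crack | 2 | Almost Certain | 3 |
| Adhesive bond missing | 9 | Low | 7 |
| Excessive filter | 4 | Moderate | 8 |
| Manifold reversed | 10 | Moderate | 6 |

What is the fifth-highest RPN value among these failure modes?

RPN = Severity × Occurrence × Detection:
  Connector open circuit: 1 × 3 × 9 = 27
  Spring erosion: 6 × 9 × 2 = 108
  Insufficient coating: 2 × 1 × 2 = 4
  Contact fatigue crack: 3 × 2 × 2 = 12
  Adhesive bond missing: 7 × 9 × 8 = 504
  Excessive filter: 8 × 4 × 6 = 192
  Manifold reversed: 6 × 10 × 6 = 360
Sorted descending: 504, 360, 192, 108, 27, 12, 4.
The fifth-highest RPN is 27 (Connector open circuit).

27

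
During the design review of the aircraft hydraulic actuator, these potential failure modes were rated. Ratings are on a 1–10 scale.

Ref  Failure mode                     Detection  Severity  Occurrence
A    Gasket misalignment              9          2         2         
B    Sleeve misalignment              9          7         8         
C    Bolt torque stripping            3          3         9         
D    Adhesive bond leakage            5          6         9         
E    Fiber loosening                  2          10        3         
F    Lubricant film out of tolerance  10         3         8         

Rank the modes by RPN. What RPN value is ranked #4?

RPN = Severity × Occurrence × Detection:
  A: 2 × 2 × 9 = 36
  B: 7 × 8 × 9 = 504
  C: 3 × 9 × 3 = 81
  D: 6 × 9 × 5 = 270
  E: 10 × 3 × 2 = 60
  F: 3 × 8 × 10 = 240
Sorted descending: 504, 270, 240, 81, 60, 36.
The fourth-highest RPN is 81 (C).

81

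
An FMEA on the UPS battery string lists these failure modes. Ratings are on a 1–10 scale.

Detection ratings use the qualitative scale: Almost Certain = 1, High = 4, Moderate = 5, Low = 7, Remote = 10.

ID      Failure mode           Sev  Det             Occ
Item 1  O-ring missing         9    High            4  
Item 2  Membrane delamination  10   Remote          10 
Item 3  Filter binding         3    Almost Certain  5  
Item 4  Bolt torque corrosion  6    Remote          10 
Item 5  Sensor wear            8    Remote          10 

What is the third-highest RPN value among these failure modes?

RPN = Severity × Occurrence × Detection:
  Item 1: 9 × 4 × 4 = 144
  Item 2: 10 × 10 × 10 = 1000
  Item 3: 3 × 5 × 1 = 15
  Item 4: 6 × 10 × 10 = 600
  Item 5: 8 × 10 × 10 = 800
Sorted descending: 1000, 800, 600, 144, 15.
The third-highest RPN is 600 (Item 4).

600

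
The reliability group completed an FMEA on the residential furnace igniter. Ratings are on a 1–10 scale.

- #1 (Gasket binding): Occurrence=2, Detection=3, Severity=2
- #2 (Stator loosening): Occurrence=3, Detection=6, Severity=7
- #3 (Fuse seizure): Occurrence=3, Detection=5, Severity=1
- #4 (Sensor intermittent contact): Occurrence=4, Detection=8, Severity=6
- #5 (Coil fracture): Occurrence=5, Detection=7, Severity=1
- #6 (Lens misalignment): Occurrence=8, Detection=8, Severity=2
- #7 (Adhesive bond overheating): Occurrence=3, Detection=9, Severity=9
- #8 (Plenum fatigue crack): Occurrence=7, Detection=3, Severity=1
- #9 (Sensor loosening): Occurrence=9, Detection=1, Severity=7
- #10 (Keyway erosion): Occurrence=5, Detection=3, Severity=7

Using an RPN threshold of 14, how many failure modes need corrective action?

RPN = Severity × Occurrence × Detection:
  #1: 2 × 2 × 3 = 12
  #2: 7 × 3 × 6 = 126
  #3: 1 × 3 × 5 = 15
  #4: 6 × 4 × 8 = 192
  #5: 1 × 5 × 7 = 35
  #6: 2 × 8 × 8 = 128
  #7: 9 × 3 × 9 = 243
  #8: 1 × 7 × 3 = 21
  #9: 7 × 9 × 1 = 63
  #10: 7 × 5 × 3 = 105
Modes with RPN ≥ 14: #2 (126), #3 (15), #4 (192), #5 (35), #6 (128), #7 (243), #8 (21), #9 (63), #10 (105) → 9.

9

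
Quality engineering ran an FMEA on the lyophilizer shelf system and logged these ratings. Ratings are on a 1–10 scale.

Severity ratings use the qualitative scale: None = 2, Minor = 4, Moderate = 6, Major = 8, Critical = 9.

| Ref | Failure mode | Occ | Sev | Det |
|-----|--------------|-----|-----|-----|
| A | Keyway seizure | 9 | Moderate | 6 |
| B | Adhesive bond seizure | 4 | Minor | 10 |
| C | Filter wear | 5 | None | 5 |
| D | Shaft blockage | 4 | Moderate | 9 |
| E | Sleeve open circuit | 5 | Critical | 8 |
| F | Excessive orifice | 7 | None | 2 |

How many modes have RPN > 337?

1

RPN = Severity × Occurrence × Detection:
  A: 6 × 9 × 6 = 324
  B: 4 × 4 × 10 = 160
  C: 2 × 5 × 5 = 50
  D: 6 × 4 × 9 = 216
  E: 9 × 5 × 8 = 360
  F: 2 × 7 × 2 = 28
Modes with RPN > 337: E (360) → 1.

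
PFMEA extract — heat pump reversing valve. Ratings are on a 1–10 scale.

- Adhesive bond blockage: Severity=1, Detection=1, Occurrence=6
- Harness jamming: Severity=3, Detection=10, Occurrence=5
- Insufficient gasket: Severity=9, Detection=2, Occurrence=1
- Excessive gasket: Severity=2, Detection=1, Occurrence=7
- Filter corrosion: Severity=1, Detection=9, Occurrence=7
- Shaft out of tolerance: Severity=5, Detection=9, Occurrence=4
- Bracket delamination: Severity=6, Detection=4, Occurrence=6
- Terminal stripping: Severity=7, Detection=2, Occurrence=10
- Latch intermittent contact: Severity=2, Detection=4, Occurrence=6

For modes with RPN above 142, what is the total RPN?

474

RPN = Severity × Occurrence × Detection:
  Adhesive bond blockage: 1 × 6 × 1 = 6
  Harness jamming: 3 × 5 × 10 = 150
  Insufficient gasket: 9 × 1 × 2 = 18
  Excessive gasket: 2 × 7 × 1 = 14
  Filter corrosion: 1 × 7 × 9 = 63
  Shaft out of tolerance: 5 × 4 × 9 = 180
  Bracket delamination: 6 × 6 × 4 = 144
  Terminal stripping: 7 × 10 × 2 = 140
  Latch intermittent contact: 2 × 6 × 4 = 48
RPN > 142: Harness jamming (150), Shaft out of tolerance (180), Bracket delamination (144).
Sum: 150 + 180 + 144 = 474.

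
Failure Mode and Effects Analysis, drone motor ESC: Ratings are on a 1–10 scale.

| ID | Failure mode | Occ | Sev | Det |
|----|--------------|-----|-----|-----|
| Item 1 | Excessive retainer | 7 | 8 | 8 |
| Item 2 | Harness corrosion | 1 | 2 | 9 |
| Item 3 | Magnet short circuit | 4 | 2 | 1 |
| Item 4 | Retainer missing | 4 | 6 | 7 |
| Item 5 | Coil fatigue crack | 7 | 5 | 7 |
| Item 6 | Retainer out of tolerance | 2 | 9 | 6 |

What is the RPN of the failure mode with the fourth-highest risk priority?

108

RPN = Severity × Occurrence × Detection:
  Item 1: 8 × 7 × 8 = 448
  Item 2: 2 × 1 × 9 = 18
  Item 3: 2 × 4 × 1 = 8
  Item 4: 6 × 4 × 7 = 168
  Item 5: 5 × 7 × 7 = 245
  Item 6: 9 × 2 × 6 = 108
Sorted descending: 448, 245, 168, 108, 18, 8.
The fourth-highest RPN is 108 (Item 6).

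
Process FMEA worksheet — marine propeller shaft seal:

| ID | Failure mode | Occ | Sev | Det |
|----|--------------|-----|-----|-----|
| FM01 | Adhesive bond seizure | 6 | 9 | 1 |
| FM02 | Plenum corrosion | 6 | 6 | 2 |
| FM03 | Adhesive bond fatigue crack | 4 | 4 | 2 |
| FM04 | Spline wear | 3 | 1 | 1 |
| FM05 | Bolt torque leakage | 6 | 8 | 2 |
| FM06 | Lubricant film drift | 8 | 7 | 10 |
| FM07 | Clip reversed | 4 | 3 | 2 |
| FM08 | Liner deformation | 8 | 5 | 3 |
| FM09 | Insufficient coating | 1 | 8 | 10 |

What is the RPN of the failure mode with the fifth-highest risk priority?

RPN = Severity × Occurrence × Detection:
  FM01: 9 × 6 × 1 = 54
  FM02: 6 × 6 × 2 = 72
  FM03: 4 × 4 × 2 = 32
  FM04: 1 × 3 × 1 = 3
  FM05: 8 × 6 × 2 = 96
  FM06: 7 × 8 × 10 = 560
  FM07: 3 × 4 × 2 = 24
  FM08: 5 × 8 × 3 = 120
  FM09: 8 × 1 × 10 = 80
Sorted descending: 560, 120, 96, 80, 72, 54, 32, 24, 3.
The fifth-highest RPN is 72 (FM02).

72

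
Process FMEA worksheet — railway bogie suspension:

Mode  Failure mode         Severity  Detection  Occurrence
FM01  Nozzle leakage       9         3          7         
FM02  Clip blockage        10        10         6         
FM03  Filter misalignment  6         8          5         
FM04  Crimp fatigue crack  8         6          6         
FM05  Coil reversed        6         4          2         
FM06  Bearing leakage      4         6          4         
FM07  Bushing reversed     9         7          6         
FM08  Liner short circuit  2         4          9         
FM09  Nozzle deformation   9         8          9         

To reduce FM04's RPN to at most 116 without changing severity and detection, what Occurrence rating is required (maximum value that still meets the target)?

FM04: S=8, O=6, D=6 → current RPN = 288.
Fixed product = 48. Need 48 × O ≤ 116, so O ≤ 116/48 = 2.42.
Maximum integer Occurrence rating = 2 (gives RPN 96; O=3 would give 144 > 116).

2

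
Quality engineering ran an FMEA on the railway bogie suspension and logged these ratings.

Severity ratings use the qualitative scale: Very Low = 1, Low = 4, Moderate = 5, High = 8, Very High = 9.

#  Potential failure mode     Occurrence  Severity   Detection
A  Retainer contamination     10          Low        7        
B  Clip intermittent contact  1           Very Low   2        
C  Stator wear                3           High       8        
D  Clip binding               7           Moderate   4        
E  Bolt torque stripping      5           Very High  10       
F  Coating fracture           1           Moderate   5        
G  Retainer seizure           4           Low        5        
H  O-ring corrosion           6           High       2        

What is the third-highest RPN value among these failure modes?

192

RPN = Severity × Occurrence × Detection:
  A: 4 × 10 × 7 = 280
  B: 1 × 1 × 2 = 2
  C: 8 × 3 × 8 = 192
  D: 5 × 7 × 4 = 140
  E: 9 × 5 × 10 = 450
  F: 5 × 1 × 5 = 25
  G: 4 × 4 × 5 = 80
  H: 8 × 6 × 2 = 96
Sorted descending: 450, 280, 192, 140, 96, 80, 25, 2.
The third-highest RPN is 192 (C).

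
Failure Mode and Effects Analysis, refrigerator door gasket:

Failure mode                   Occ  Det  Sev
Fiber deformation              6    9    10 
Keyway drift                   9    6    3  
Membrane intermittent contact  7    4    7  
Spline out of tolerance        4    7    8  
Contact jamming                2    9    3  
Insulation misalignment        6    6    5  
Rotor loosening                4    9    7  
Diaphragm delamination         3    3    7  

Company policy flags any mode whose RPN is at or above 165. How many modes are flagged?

5

RPN = Severity × Occurrence × Detection:
  Fiber deformation: 10 × 6 × 9 = 540
  Keyway drift: 3 × 9 × 6 = 162
  Membrane intermittent contact: 7 × 7 × 4 = 196
  Spline out of tolerance: 8 × 4 × 7 = 224
  Contact jamming: 3 × 2 × 9 = 54
  Insulation misalignment: 5 × 6 × 6 = 180
  Rotor loosening: 7 × 4 × 9 = 252
  Diaphragm delamination: 7 × 3 × 3 = 63
Modes with RPN ≥ 165: Fiber deformation (540), Membrane intermittent contact (196), Spline out of tolerance (224), Insulation misalignment (180), Rotor loosening (252) → 5.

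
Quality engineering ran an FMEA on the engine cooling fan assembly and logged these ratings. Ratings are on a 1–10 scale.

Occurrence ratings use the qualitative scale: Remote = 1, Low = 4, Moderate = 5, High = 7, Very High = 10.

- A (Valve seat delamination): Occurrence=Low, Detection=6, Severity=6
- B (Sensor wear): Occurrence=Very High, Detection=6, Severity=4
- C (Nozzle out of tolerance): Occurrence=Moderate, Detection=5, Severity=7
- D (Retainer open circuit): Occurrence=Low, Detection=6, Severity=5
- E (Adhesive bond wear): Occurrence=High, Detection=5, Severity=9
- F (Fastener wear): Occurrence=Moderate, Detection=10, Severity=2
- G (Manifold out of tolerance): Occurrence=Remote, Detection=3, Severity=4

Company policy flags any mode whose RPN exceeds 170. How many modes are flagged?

3

RPN = Severity × Occurrence × Detection:
  A: 6 × 4 × 6 = 144
  B: 4 × 10 × 6 = 240
  C: 7 × 5 × 5 = 175
  D: 5 × 4 × 6 = 120
  E: 9 × 7 × 5 = 315
  F: 2 × 5 × 10 = 100
  G: 4 × 1 × 3 = 12
Modes with RPN > 170: B (240), C (175), E (315) → 3.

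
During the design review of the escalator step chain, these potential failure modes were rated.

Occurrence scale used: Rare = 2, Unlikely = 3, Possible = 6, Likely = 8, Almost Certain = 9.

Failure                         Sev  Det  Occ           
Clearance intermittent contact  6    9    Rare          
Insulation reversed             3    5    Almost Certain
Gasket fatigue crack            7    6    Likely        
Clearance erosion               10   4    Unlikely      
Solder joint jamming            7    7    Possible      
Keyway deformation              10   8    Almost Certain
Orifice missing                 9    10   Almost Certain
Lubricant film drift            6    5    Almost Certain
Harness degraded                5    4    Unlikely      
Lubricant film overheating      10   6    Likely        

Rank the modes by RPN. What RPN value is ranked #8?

120

RPN = Severity × Occurrence × Detection:
  Clearance intermittent contact: 6 × 2 × 9 = 108
  Insulation reversed: 3 × 9 × 5 = 135
  Gasket fatigue crack: 7 × 8 × 6 = 336
  Clearance erosion: 10 × 3 × 4 = 120
  Solder joint jamming: 7 × 6 × 7 = 294
  Keyway deformation: 10 × 9 × 8 = 720
  Orifice missing: 9 × 9 × 10 = 810
  Lubricant film drift: 6 × 9 × 5 = 270
  Harness degraded: 5 × 3 × 4 = 60
  Lubricant film overheating: 10 × 8 × 6 = 480
Sorted descending: 810, 720, 480, 336, 294, 270, 135, 120, 108, 60.
The eighth-highest RPN is 120 (Clearance erosion).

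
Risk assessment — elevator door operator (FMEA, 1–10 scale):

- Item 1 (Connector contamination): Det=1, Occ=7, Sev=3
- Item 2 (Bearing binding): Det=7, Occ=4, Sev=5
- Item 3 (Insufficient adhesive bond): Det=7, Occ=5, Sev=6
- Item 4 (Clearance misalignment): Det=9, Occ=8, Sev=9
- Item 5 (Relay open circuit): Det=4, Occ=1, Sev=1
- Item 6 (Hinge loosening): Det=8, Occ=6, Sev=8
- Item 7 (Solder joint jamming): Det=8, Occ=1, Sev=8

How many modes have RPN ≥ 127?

RPN = Severity × Occurrence × Detection:
  Item 1: 3 × 7 × 1 = 21
  Item 2: 5 × 4 × 7 = 140
  Item 3: 6 × 5 × 7 = 210
  Item 4: 9 × 8 × 9 = 648
  Item 5: 1 × 1 × 4 = 4
  Item 6: 8 × 6 × 8 = 384
  Item 7: 8 × 1 × 8 = 64
Modes with RPN ≥ 127: Item 2 (140), Item 3 (210), Item 4 (648), Item 6 (384) → 4.

4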